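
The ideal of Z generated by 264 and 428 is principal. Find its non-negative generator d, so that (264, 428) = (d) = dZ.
(264, 428) = (4); d = 4

In the PID Z, (a, b) is generated by gcd(a, b). Compute gcd(428, 264) with the extended Euclidean algorithm, tracking rows (r, s, t) with s·428 + t·264 = r:
  row A: (428, 1, 0)   [1·428 + 0·264 = 428]
  row B: (264, 0, 1)   [0·428 + 1·264 = 264]
  428 = 1·264 + 164   → row C = row A − 1·row B = (164, 1, −1)   [check: 1·428 − 1·264 = 164]
  264 = 1·164 + 100   → row D = row B − 1·row C = (100, −1, 2)   [check: −1·428 + 2·264 = 100]
  164 = 1·100 + 64   → row E = row C − 1·row D = (64, 2, −3)   [check: 2·428 − 3·264 = 64]
  100 = 1·64 + 36   → row F = row D − 1·row E = (36, −3, 5)   [check: −3·428 + 5·264 = 36]
  64 = 1·36 + 28   → row G = row E − 1·row F = (28, 5, −8)   [check: 5·428 − 8·264 = 28]
  36 = 1·28 + 8   → row H = row F − 1·row G = (8, −8, 13)   [check: −8·428 + 13·264 = 8]
  28 = 3·8 + 4   → row I = row G − 3·row H = (4, 29, −47)   [check: 29·428 − 47·264 = 4]
  8 = 2·4 + 0   → remainder 0, stop. gcd = 4 (last nonzero row I).
So gcd(264, 428) = 4, with Bézout identity 29·428 − 47·264 = 4. Containment (⊇): the Bézout identity exhibits 4 as an element of (264, 428), giving (4) ⊆ (264, 428). Containment (⊆): since 4 | 264 and 4 | 428 (264 = 4·66, 428 = 4·107), every Z-linear combination of 264 and 428 is divisible by 4, so (264, 428) ⊆ (4). Therefore (264, 428) = (4), d = 4.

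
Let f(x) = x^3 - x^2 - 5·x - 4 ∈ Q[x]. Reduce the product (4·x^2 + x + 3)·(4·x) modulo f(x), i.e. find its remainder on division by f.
a · b ≡ 20·x^2 + 92·x + 64 (mod f(x))

First multiply in Q[x] without reducing: a · b = 16·x^3 + 4·x^2 + 12·x. Now divide by f(x) = x^3 - x^2 - 5·x - 4, eliminating the leading term at each step:
  leading term 16·x^3: subtract (16)·f(x) = 16·x^3 - 16·x^2 - 80·x - 64, leaving 20·x^2 + 92·x + 64
The degree is now < 3, so this is the remainder. Hence a · b ≡ 20·x^2 + 92·x + 64 in Q[x]/(f).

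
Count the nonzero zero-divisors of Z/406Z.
Z/406Z has 237 nonzero zero-divisors

In Z/406Z each nonzero element is either a unit (gcd with 406 is 1) or a zero-divisor (gcd > 1). The number of units is φ(406): factorise 406 = 2 · 7 · 29, so φ(406) = (2 − 1) · (7 − 1) · (29 − 1) = 1 · 6 · 28 = 168. The nonzero elements number 406 − 1 = 405. Hence the nonzero zero-divisors number 405 − 168 = 237.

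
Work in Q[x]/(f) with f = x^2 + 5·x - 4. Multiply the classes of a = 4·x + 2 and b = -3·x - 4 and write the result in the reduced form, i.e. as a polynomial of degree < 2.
a · b ≡ 38·x - 56 (mod f(x))

First multiply in Q[x] without reducing: a · b = -12·x^2 - 22·x - 8. Now divide by f(x) = x^2 + 5·x - 4, eliminating the leading term at each step:
  leading term -12·x^2: subtract (-12)·f(x) = -12·x^2 - 60·x + 48, leaving 38·x - 56
The degree is now < 2, so this is the remainder. Hence a · b ≡ 38·x - 56 in Q[x]/(f).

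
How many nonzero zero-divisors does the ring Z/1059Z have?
Z/1059Z has 354 nonzero zero-divisors

In Z/1059Z each nonzero element is either a unit (gcd with 1059 is 1) or a zero-divisor (gcd > 1). The number of units is φ(1059): factorise 1059 = 3 · 353, so φ(1059) = (3 − 1) · (353 − 1) = 2 · 352 = 704. The nonzero elements number 1059 − 1 = 1058. Hence the nonzero zero-divisors number 1058 − 704 = 354.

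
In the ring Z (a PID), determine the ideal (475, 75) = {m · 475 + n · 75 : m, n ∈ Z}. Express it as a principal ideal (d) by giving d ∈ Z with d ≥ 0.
(475, 75) = (25); d = 25

In the PID Z, (a, b) is generated by gcd(a, b). Compute gcd(475, 75) with the extended Euclidean algorithm, tracking rows (r, s, t) with s·475 + t·75 = r:
  row A: (475, 1, 0)   [1·475 + 0·75 = 475]
  row B: (75, 0, 1)   [0·475 + 1·75 = 75]
  475 = 6·75 + 25   → row C = row A − 6·row B = (25, 1, −6)   [check: 1·475 − 6·75 = 25]
  75 = 3·25 + 0   → remainder 0, stop. gcd = 25 (last nonzero row C).
So gcd(475, 75) = 25, with Bézout identity 1·475 − 6·75 = 25. Containment (⊇): the Bézout identity exhibits 25 as an element of (475, 75), giving (25) ⊆ (475, 75). Containment (⊆): since 25 | 475 and 25 | 75 (475 = 25·19, 75 = 25·3), every Z-linear combination of 475 and 75 is divisible by 25, so (475, 75) ⊆ (25). Therefore (475, 75) = (25), d = 25.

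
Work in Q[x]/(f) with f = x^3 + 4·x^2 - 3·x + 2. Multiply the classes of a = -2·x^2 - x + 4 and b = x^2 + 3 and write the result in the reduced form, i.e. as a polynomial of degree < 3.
a · b ≡ -36·x^2 + 22·x - 2 (mod f(x))

First multiply in Q[x] without reducing: a · b = -2·x^4 - x^3 - 2·x^2 - 3·x + 12. Now divide by f(x) = x^3 + 4·x^2 - 3·x + 2, eliminating the leading term at each step:
  leading term -2·x^4: subtract (-2·x)·f(x) = -2·x^4 - 8·x^3 + 6·x^2 - 4·x, leaving 7·x^3 - 8·x^2 + x + 12
  leading term 7·x^3: subtract (7)·f(x) = 7·x^3 + 28·x^2 - 21·x + 14, leaving -36·x^2 + 22·x - 2
The degree is now < 3, so this is the remainder. Hence a · b ≡ -36·x^2 + 22·x - 2 in Q[x]/(f).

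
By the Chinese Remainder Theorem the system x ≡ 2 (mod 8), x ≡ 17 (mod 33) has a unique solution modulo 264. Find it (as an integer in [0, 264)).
The moduli 8, 33 are pairwise coprime, so by the CRT there is a unique solution mod 8·33 = 264.
Solve by successive substitution. Start with x ≡ 2 (mod 8).
  Combine with x ≡ 17 (mod 33): write x = 2 + 8·t and require 2 + 8·t ≡ 17 (mod 33), i.e. 8·t ≡ 17 − 2 ≡ 15 (mod 33). Since 8^(−1) ≡ 29 (mod 33), t ≡ 29·15 ≡ 6 (mod 33). So x ≡ 2 + 8·6 = 50 (mod 264).
Unique solution in [0, 264): x = 50.

Final answer: x ≡ 50 (mod 264); the representative in [0, 264) is 50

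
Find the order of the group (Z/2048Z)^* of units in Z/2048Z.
|(Z/2048Z)^*| = 1024

(Z/2048Z)^* consists of the classes a with gcd(a, 2048) = 1, so its order is φ(2048). φ is multiplicative, with φ(p^e) = p^e − p^(e−1). Factorise 2048 = 2^11. Then
  φ(2048) = (2^11 − 2^10) = 1024 = 1024.
Thus |(Z/2048Z)^*| = 1024.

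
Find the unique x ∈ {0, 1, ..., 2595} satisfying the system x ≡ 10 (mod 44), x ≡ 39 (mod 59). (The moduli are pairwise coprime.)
x ≡ 98 (mod 2596); the representative in [0, 2596) is 98

The moduli 44, 59 are pairwise coprime, so by the CRT there is a unique solution mod 44·59 = 2596.
Solve by successive substitution. Start with x ≡ 10 (mod 44).
  Combine with x ≡ 39 (mod 59): write x = 10 + 44·t and require 10 + 44·t ≡ 39 (mod 59), i.e. 44·t ≡ 39 − 10 ≡ 29 (mod 59). Since 44^(−1) ≡ 55 (mod 59), t ≡ 55·29 ≡ 2 (mod 59). So x ≡ 10 + 44·2 = 98 (mod 2596).
Unique solution in [0, 2596): x = 98.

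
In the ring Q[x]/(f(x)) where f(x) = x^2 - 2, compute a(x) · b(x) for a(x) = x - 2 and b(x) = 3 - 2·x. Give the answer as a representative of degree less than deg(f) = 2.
a · b ≡ 7·x - 10 (mod f(x))

First multiply in Q[x] without reducing: a · b = -2·x^2 + 7·x - 6. Now divide by f(x) = x^2 - 2, eliminating the leading term at each step:
  leading term -2·x^2: subtract (-2)·f(x) = 4 - 2·x^2, leaving 7·x - 10
The degree is now < 2, so this is the remainder. Hence a · b ≡ 7·x - 10 in Q[x]/(f).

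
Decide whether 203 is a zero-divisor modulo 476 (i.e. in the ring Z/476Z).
gcd(203, 476) = 7 > 1, so 203 is not a unit in Z/476Z. In Z/nZ every nonzero non-unit is a zero-divisor: explicitly, take b = 476/gcd = 68 ≠ 0 (mod 476); then 203·68 = 13804 = 29·476, i.e. 203·68 ≡ 0 (mod 476). So 203 is a zero-divisor.

Final answer: YES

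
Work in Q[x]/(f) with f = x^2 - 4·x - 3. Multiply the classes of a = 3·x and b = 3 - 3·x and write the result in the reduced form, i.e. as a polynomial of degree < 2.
a · b ≡ -27·x - 27 (mod f(x))

First multiply in Q[x] without reducing: a · b = -9·x^2 + 9·x. Now divide by f(x) = x^2 - 4·x - 3, eliminating the leading term at each step:
  leading term -9·x^2: subtract (-9)·f(x) = -9·x^2 + 36·x + 27, leaving -27·x - 27
The degree is now < 2, so this is the remainder. Hence a · b ≡ -27·x - 27 in Q[x]/(f).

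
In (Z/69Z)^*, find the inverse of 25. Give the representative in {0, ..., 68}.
Apply the extended Euclidean algorithm to (69, 25), tracking rows (r, s, t) with s·69 + t·25 = r. Each division r_prev = q·r_cur + r_new produces the new row as (previous row) − q·(current row):
  row A: (69, 1, 0)   [1·69 + 0·25 = 69]
  row B: (25, 0, 1)   [0·69 + 1·25 = 25]
  69 = 2·25 + 19   → row C = row A − 2·row B = (19, 1, −2)   [check: 1·69 − 2·25 = 19]
  25 = 1·19 + 6   → row D = row B − 1·row C = (6, −1, 3)   [check: −1·69 + 3·25 = 6]
  19 = 3·6 + 1   → row E = row C − 3·row D = (1, 4, −11)   [check: 4·69 − 11·25 = 1]
  6 = 6·1 + 0   → remainder 0, stop. gcd = 1 (last nonzero row E).
The gcd is 1, so 25 is invertible mod 69. The last nonzero row gives 4·69 − 11·25 = 1, so t = −11. So 25^(−1) ≡ −11 ≡ 58 (mod 69). Verify: 25 · 58 = 1450 ≡ 1 (mod 69). ✓

Final answer: 25^(−1) ≡ 58 (mod 69)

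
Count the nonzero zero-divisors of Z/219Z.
In Z/219Z each nonzero element is either a unit (gcd with 219 is 1) or a zero-divisor (gcd > 1). The number of units is φ(219): factorise 219 = 3 · 73, so φ(219) = (3 − 1) · (73 − 1) = 2 · 72 = 144. The nonzero elements number 219 − 1 = 218. Hence the nonzero zero-divisors number 218 − 144 = 74.

Final answer: Z/219Z has 74 nonzero zero-divisors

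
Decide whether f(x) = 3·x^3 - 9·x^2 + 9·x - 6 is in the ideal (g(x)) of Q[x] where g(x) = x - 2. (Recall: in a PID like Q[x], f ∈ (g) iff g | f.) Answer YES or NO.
YES

In Q[x] the ideal (g) consists of all multiples of g, so f ∈ (g) iff g | f, i.e. iff the remainder of f on division by g is 0. Divide f by g (g is monic, so eliminate the leading term of the running remainder at each step):
  leading term 3·x^3: subtract (3·x^2)·g(x) = 3·x^3 - 6·x^2, leaving -3·x^2 + 9·x - 6
  leading term -3·x^2: subtract (-3·x)·g(x) = -3·x^2 + 6·x, leaving 3·x - 6
  leading term 3·x: subtract (3)·g(x) = 3·x - 6, leaving 0
The remainder is 0, so f(x) = g(x) · h(x) with h(x) = 3·x^2 - 3·x + 3. Hence g | f, i.e. f ∈ (g).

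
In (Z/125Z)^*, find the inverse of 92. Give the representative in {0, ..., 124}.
Apply the extended Euclidean algorithm to (125, 92), tracking rows (r, s, t) with s·125 + t·92 = r. Each division r_prev = q·r_cur + r_new produces the new row as (previous row) − q·(current row):
  row A: (125, 1, 0)   [1·125 + 0·92 = 125]
  row B: (92, 0, 1)   [0·125 + 1·92 = 92]
  125 = 1·92 + 33   → row C = row A − 1·row B = (33, 1, −1)   [check: 1·125 − 1·92 = 33]
  92 = 2·33 + 26   → row D = row B − 2·row C = (26, −2, 3)   [check: −2·125 + 3·92 = 26]
  33 = 1·26 + 7   → row E = row C − 1·row D = (7, 3, −4)   [check: 3·125 − 4·92 = 7]
  26 = 3·7 + 5   → row F = row D − 3·row E = (5, −11, 15)   [check: −11·125 + 15·92 = 5]
  7 = 1·5 + 2   → row G = row E − 1·row F = (2, 14, −19)   [check: 14·125 − 19·92 = 2]
  5 = 2·2 + 1   → row H = row F − 2·row G = (1, −39, 53)   [check: −39·125 + 53·92 = 1]
  2 = 2·1 + 0   → remainder 0, stop. gcd = 1 (last nonzero row H).
The gcd is 1, so 92 is invertible mod 125. The last nonzero row gives −39·125 + 53·92 = 1, so t = 53. So 92^(−1) ≡ 53 (mod 125). Verify: 92 · 53 = 4876 ≡ 1 (mod 125). ✓

Final answer: 92^(−1) ≡ 53 (mod 125)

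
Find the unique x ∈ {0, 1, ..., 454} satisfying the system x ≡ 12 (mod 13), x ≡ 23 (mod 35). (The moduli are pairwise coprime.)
x ≡ 233 (mod 455); the representative in [0, 455) is 233

The moduli 13, 35 are pairwise coprime, so by the CRT there is a unique solution mod 13·35 = 455.
Solve by successive substitution. Start with x ≡ 12 (mod 13).
  Combine with x ≡ 23 (mod 35): write x = 12 + 13·t and require 12 + 13·t ≡ 23 (mod 35), i.e. 13·t ≡ 23 − 12 ≡ 11 (mod 35). Since 13^(−1) ≡ 27 (mod 35), t ≡ 27·11 ≡ 17 (mod 35). So x ≡ 12 + 13·17 = 233 (mod 455).
Unique solution in [0, 455): x = 233.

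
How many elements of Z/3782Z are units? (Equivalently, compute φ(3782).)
Z/3782Z has φ(3782) = 1800 units

An element a ∈ Z/3782Z is a unit iff gcd(a, 3782) = 1, so the number of units is φ(3782). φ is multiplicative, with φ(p^e) = p^e − p^(e−1). Factorise 3782 = 2 · 31 · 61. Then
  φ(3782) = (2 − 1) · (31 − 1) · (61 − 1) = 1 · 30 · 60 = 1800.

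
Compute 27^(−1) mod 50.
27^(−1) ≡ 13 (mod 50)

Apply the extended Euclidean algorithm to (50, 27), tracking rows (r, s, t) with s·50 + t·27 = r. Each division r_prev = q·r_cur + r_new produces the new row as (previous row) − q·(current row):
  row A: (50, 1, 0)   [1·50 + 0·27 = 50]
  row B: (27, 0, 1)   [0·50 + 1·27 = 27]
  50 = 1·27 + 23   → row C = row A − 1·row B = (23, 1, −1)   [check: 1·50 − 1·27 = 23]
  27 = 1·23 + 4   → row D = row B − 1·row C = (4, −1, 2)   [check: −1·50 + 2·27 = 4]
  23 = 5·4 + 3   → row E = row C − 5·row D = (3, 6, −11)   [check: 6·50 − 11·27 = 3]
  4 = 1·3 + 1   → row F = row D − 1·row E = (1, −7, 13)   [check: −7·50 + 13·27 = 1]
  3 = 3·1 + 0   → remainder 0, stop. gcd = 1 (last nonzero row F).
The gcd is 1, so 27 is invertible mod 50. The last nonzero row gives −7·50 + 13·27 = 1, so t = 13. So 27^(−1) ≡ 13 (mod 50). Verify: 27 · 13 = 351 ≡ 1 (mod 50). ✓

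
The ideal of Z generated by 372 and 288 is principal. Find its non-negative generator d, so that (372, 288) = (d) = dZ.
In the PID Z, (a, b) is generated by gcd(a, b). Compute gcd(372, 288) with the extended Euclidean algorithm, tracking rows (r, s, t) with s·372 + t·288 = r:
  row A: (372, 1, 0)   [1·372 + 0·288 = 372]
  row B: (288, 0, 1)   [0·372 + 1·288 = 288]
  372 = 1·288 + 84   → row C = row A − 1·row B = (84, 1, −1)   [check: 1·372 − 1·288 = 84]
  288 = 3·84 + 36   → row D = row B − 3·row C = (36, −3, 4)   [check: −3·372 + 4·288 = 36]
  84 = 2·36 + 12   → row E = row C − 2·row D = (12, 7, −9)   [check: 7·372 − 9·288 = 12]
  36 = 3·12 + 0   → remainder 0, stop. gcd = 12 (last nonzero row E).
So gcd(372, 288) = 12, with Bézout identity 7·372 − 9·288 = 12. Containment (⊇): the Bézout identity exhibits 12 as an element of (372, 288), giving (12) ⊆ (372, 288). Containment (⊆): since 12 | 372 and 12 | 288 (372 = 12·31, 288 = 12·24), every Z-linear combination of 372 and 288 is divisible by 12, so (372, 288) ⊆ (12). Therefore (372, 288) = (12), d = 12.

Final answer: (372, 288) = (12); d = 12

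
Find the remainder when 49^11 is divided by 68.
Use repeated squaring. Binary(11) = 1011. Walk through the bits of the exponent 11 left-to-right: at each bit after the leading one, square the running value, then multiply by 49 if the bit is 1 (always reducing mod 68):
  bit 1 = 1 (leading): start with 49.
  bit 2 = 0: square 49^2 = 2401 ≡ 21 (mod 68).
  bit 3 = 1: square 21^2 = 441 ≡ 33; bit is 1, so multiply 33·49 = 1617 ≡ 53 (mod 68).
  bit 4 = 1: square 53^2 = 2809 ≡ 21; bit is 1, so multiply 21·49 = 1029 ≡ 9 (mod 68).
Final value: 49^11 ≡ 9 (mod 68).

Final answer: 9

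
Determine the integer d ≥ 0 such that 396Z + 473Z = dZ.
In the PID Z, (a, b) is generated by gcd(a, b). Compute gcd(473, 396) with the extended Euclidean algorithm, tracking rows (r, s, t) with s·473 + t·396 = r:
  row A: (473, 1, 0)   [1·473 + 0·396 = 473]
  row B: (396, 0, 1)   [0·473 + 1·396 = 396]
  473 = 1·396 + 77   → row C = row A − 1·row B = (77, 1, −1)   [check: 1·473 − 1·396 = 77]
  396 = 5·77 + 11   → row D = row B − 5·row C = (11, −5, 6)   [check: −5·473 + 6·396 = 11]
  77 = 7·11 + 0   → remainder 0, stop. gcd = 11 (last nonzero row D).
So gcd(396, 473) = 11, with Bézout identity −5·473 + 6·396 = 11. Containment (⊇): the Bézout identity exhibits 11 as an element of (396, 473), giving (11) ⊆ (396, 473). Containment (⊆): since 11 | 396 and 11 | 473 (396 = 11·36, 473 = 11·43), every Z-linear combination of 396 and 473 is divisible by 11, so (396, 473) ⊆ (11). Therefore (396, 473) = (11), d = 11.

Final answer: (396, 473) = (11); d = 11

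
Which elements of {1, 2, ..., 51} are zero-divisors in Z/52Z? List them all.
An element a ∈ Z/52Z (with a ≠ 0) is a zero-divisor iff gcd(a, 52) > 1 (because a is a unit precisely when gcd(a, n) = 1, and in Z/nZ every nonzero, non-unit element is a zero-divisor). Scan a = 1, ..., 51 and keep those with gcd(a, 52) > 1:
  gcd(2, 52) = 2, gcd(4, 52) = 4, gcd(6, 52) = 2, gcd(8, 52) = 4, gcd(10, 52) = 2, gcd(12, 52) = 4, gcd(13, 52) = 13, gcd(14, 52) = 2, gcd(16, 52) = 4, gcd(18, 52) = 2, gcd(20, 52) = 4, gcd(22, 52) = 2, gcd(24, 52) = 4, gcd(26, 52) = 26, gcd(28, 52) = 4, gcd(30, 52) = 2, gcd(32, 52) = 4, gcd(34, 52) = 2, gcd(36, 52) = 4, gcd(38, 52) = 2, gcd(39, 52) = 13, gcd(40, 52) = 4, gcd(42, 52) = 2, gcd(44, 52) = 4, gcd(46, 52) = 2, gcd(48, 52) = 4, gcd(50, 52) = 2.
All other a ∈ {1, ..., 51} have gcd(a, 52) = 1 and are units. So the nonzero zero-divisors are exactly the 27 values of a appearing in this scan.

Final answer: nonzero zero-divisors of Z/52Z = {2, 4, 6, 8, 10, 12, 13, 14, 16, 18, 20, 22, 24, 26, 28, 30, 32, 34, 36, 38, 39, 40, 42, 44, 46, 48, 50}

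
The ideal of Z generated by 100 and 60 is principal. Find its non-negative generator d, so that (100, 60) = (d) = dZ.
(100, 60) = (20); d = 20

In the PID Z, (a, b) is generated by gcd(a, b). Compute gcd(100, 60) with the extended Euclidean algorithm, tracking rows (r, s, t) with s·100 + t·60 = r:
  row A: (100, 1, 0)   [1·100 + 0·60 = 100]
  row B: (60, 0, 1)   [0·100 + 1·60 = 60]
  100 = 1·60 + 40   → row C = row A − 1·row B = (40, 1, −1)   [check: 1·100 − 1·60 = 40]
  60 = 1·40 + 20   → row D = row B − 1·row C = (20, −1, 2)   [check: −1·100 + 2·60 = 20]
  40 = 2·20 + 0   → remainder 0, stop. gcd = 20 (last nonzero row D).
So gcd(100, 60) = 20, with Bézout identity −1·100 + 2·60 = 20. Containment (⊇): the Bézout identity exhibits 20 as an element of (100, 60), giving (20) ⊆ (100, 60). Containment (⊆): since 20 | 100 and 20 | 60 (100 = 20·5, 60 = 20·3), every Z-linear combination of 100 and 60 is divisible by 20, so (100, 60) ⊆ (20). Therefore (100, 60) = (20), d = 20.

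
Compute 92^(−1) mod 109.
Apply the extended Euclidean algorithm to (109, 92), tracking rows (r, s, t) with s·109 + t·92 = r. Each division r_prev = q·r_cur + r_new produces the new row as (previous row) − q·(current row):
  row A: (109, 1, 0)   [1·109 + 0·92 = 109]
  row B: (92, 0, 1)   [0·109 + 1·92 = 92]
  109 = 1·92 + 17   → row C = row A − 1·row B = (17, 1, −1)   [check: 1·109 − 1·92 = 17]
  92 = 5·17 + 7   → row D = row B − 5·row C = (7, −5, 6)   [check: −5·109 + 6·92 = 7]
  17 = 2·7 + 3   → row E = row C − 2·row D = (3, 11, −13)   [check: 11·109 − 13·92 = 3]
  7 = 2·3 + 1   → row F = row D − 2·row E = (1, −27, 32)   [check: −27·109 + 32·92 = 1]
  3 = 3·1 + 0   → remainder 0, stop. gcd = 1 (last nonzero row F).
The gcd is 1, so 92 is invertible mod 109. The last nonzero row gives −27·109 + 32·92 = 1, so t = 32. So 92^(−1) ≡ 32 (mod 109). Verify: 92 · 32 = 2944 ≡ 1 (mod 109). ✓

Final answer: 92^(−1) ≡ 32 (mod 109)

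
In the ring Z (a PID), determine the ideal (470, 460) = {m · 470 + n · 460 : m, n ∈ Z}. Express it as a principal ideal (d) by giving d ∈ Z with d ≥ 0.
(470, 460) = (10); d = 10

In the PID Z, (a, b) is generated by gcd(a, b). Compute gcd(470, 460) with the extended Euclidean algorithm, tracking rows (r, s, t) with s·470 + t·460 = r:
  row A: (470, 1, 0)   [1·470 + 0·460 = 470]
  row B: (460, 0, 1)   [0·470 + 1·460 = 460]
  470 = 1·460 + 10   → row C = row A − 1·row B = (10, 1, −1)   [check: 1·470 − 1·460 = 10]
  460 = 46·10 + 0   → remainder 0, stop. gcd = 10 (last nonzero row C).
So gcd(470, 460) = 10, with Bézout identity 1·470 − 1·460 = 10. Containment (⊇): the Bézout identity exhibits 10 as an element of (470, 460), giving (10) ⊆ (470, 460). Containment (⊆): since 10 | 470 and 10 | 460 (470 = 10·47, 460 = 10·46), every Z-linear combination of 470 and 460 is divisible by 10, so (470, 460) ⊆ (10). Therefore (470, 460) = (10), d = 10.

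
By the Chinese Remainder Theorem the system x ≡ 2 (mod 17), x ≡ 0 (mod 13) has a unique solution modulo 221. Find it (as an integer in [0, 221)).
x ≡ 104 (mod 221); the representative in [0, 221) is 104

The moduli 17, 13 are pairwise coprime, so by the CRT there is a unique solution mod 17·13 = 221.
Solve by successive substitution. Start with x ≡ 2 (mod 17).
  Combine with x ≡ 0 (mod 13): write x = 2 + 17·t and require 2 + 17·t ≡ 0 (mod 13), i.e. 17·t ≡ 0 − 2 ≡ 11 (mod 13). Since 17^(−1) ≡ 10 (mod 13) (17 ≡ 4 (mod 13)), t ≡ 10·11 ≡ 6 (mod 13). So x ≡ 2 + 17·6 = 104 (mod 221).
Unique solution in [0, 221): x = 104.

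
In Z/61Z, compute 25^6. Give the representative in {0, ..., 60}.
20

Use repeated squaring. Binary(6) = 110. Walk through the bits of the exponent 6 left-to-right: at each bit after the leading one, square the running value, then multiply by 25 if the bit is 1 (always reducing mod 61):
  bit 1 = 1 (leading): start with 25.
  bit 2 = 1: square 25^2 = 625 ≡ 15; bit is 1, so multiply 15·25 = 375 ≡ 9 (mod 61).
  bit 3 = 0: square 9^2 = 81 ≡ 20 (mod 61).
Final value: 25^6 ≡ 20 (mod 61).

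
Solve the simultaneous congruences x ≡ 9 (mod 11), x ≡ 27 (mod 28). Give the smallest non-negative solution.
The moduli 11, 28 are pairwise coprime, so by the CRT there is a unique solution mod 11·28 = 308.
Solve by successive substitution. Start with x ≡ 9 (mod 11).
  Combine with x ≡ 27 (mod 28): write x = 9 + 11·t and require 9 + 11·t ≡ 27 (mod 28), i.e. 11·t ≡ 27 − 9 ≡ 18 (mod 28). Since 11^(−1) ≡ 23 (mod 28), t ≡ 23·18 ≡ 22 (mod 28). So x ≡ 9 + 11·22 = 251 (mod 308).
Unique solution in [0, 308): x = 251.

Final answer: x ≡ 251 (mod 308); the representative in [0, 308) is 251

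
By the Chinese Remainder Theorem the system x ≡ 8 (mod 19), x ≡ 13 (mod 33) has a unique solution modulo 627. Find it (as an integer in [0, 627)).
The moduli 19, 33 are pairwise coprime, so by the CRT there is a unique solution mod 19·33 = 627.
Solve by successive substitution. Start with x ≡ 8 (mod 19).
  Combine with x ≡ 13 (mod 33): write x = 8 + 19·t and require 8 + 19·t ≡ 13 (mod 33), i.e. 19·t ≡ 13 − 8 ≡ 5 (mod 33). Since 19^(−1) ≡ 7 (mod 33), t ≡ 7·5 ≡ 2 (mod 33). So x ≡ 8 + 19·2 = 46 (mod 627).
Unique solution in [0, 627): x = 46.

Final answer: x ≡ 46 (mod 627); the representative in [0, 627) is 46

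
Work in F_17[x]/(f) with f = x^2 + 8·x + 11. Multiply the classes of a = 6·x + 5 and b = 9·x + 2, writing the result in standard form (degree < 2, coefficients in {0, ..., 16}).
a · b ≡ 16·x + 11 (mod f(x))

Multiply as integer polynomials: a · b = 54·x^2 + 57·x + 10. Reducing coefficients mod 17: a · b ≡ 3·x^2 + 6·x + 10. Now divide by f(x) = x^2 + 8·x + 11 in F_17[x], eliminating the leading term at each step:
  leading term 3·x^2: subtract (3)·f(x) = 3·x^2 + 7·x + 16, leaving 16·x + 11 (coefficients mod 17)
The degree is now < 2, so this is the remainder. Hence a · b ≡ 16·x + 11 in F_17[x]/(f).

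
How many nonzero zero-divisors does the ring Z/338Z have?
In Z/338Z each nonzero element is either a unit (gcd with 338 is 1) or a zero-divisor (gcd > 1). The number of units is φ(338): factorise 338 = 2 · 13^2, so φ(338) = (2 − 1) · (13^2 − 13^1) = 1 · 156 = 156. The nonzero elements number 338 − 1 = 337. Hence the nonzero zero-divisors number 337 − 156 = 181.

Final answer: Z/338Z has 181 nonzero zero-divisors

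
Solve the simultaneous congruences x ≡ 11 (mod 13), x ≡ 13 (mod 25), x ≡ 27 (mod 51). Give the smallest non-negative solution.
The moduli 13, 25, 51 are pairwise coprime, so by the CRT there is a unique solution mod 13·25·51 = 16575.
Solve by successive substitution. Start with x ≡ 11 (mod 13).
  Combine with x ≡ 13 (mod 25): write x = 11 + 13·t and require 11 + 13·t ≡ 13 (mod 25), i.e. 13·t ≡ 13 − 11 ≡ 2 (mod 25). Since 13^(−1) ≡ 2 (mod 25), t ≡ 2·2 ≡ 4 (mod 25). So x ≡ 11 + 13·4 = 63 (mod 325).
  Combine with x ≡ 27 (mod 51): write x = 63 + 325·t and require 63 + 325·t ≡ 27 (mod 51), i.e. 325·t ≡ 27 − 63 ≡ 15 (mod 51). Since 325^(−1) ≡ 43 (mod 51) (325 ≡ 19 (mod 51)), t ≡ 43·15 ≡ 33 (mod 51). So x ≡ 63 + 325·33 = 10788 (mod 16575).
Unique solution in [0, 16575): x = 10788.

Final answer: x ≡ 10788 (mod 16575); the representative in [0, 16575) is 10788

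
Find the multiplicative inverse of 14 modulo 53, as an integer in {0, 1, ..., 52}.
Apply the extended Euclidean algorithm to (53, 14), tracking rows (r, s, t) with s·53 + t·14 = r. Each division r_prev = q·r_cur + r_new produces the new row as (previous row) − q·(current row):
  row A: (53, 1, 0)   [1·53 + 0·14 = 53]
  row B: (14, 0, 1)   [0·53 + 1·14 = 14]
  53 = 3·14 + 11   → row C = row A − 3·row B = (11, 1, −3)   [check: 1·53 − 3·14 = 11]
  14 = 1·11 + 3   → row D = row B − 1·row C = (3, −1, 4)   [check: −1·53 + 4·14 = 3]
  11 = 3·3 + 2   → row E = row C − 3·row D = (2, 4, −15)   [check: 4·53 − 15·14 = 2]
  3 = 1·2 + 1   → row F = row D − 1·row E = (1, −5, 19)   [check: −5·53 + 19·14 = 1]
  2 = 2·1 + 0   → remainder 0, stop. gcd = 1 (last nonzero row F).
The gcd is 1, so 14 is invertible mod 53. The last nonzero row gives −5·53 + 19·14 = 1, so t = 19. So 14^(−1) ≡ 19 (mod 53). Verify: 14 · 19 = 266 ≡ 1 (mod 53). ✓

Final answer: 14^(−1) ≡ 19 (mod 53)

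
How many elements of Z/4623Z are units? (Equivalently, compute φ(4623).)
An element a ∈ Z/4623Z is a unit iff gcd(a, 4623) = 1, so the number of units is φ(4623). φ is multiplicative, with φ(p^e) = p^e − p^(e−1). Factorise 4623 = 3 · 23 · 67. Then
  φ(4623) = (3 − 1) · (23 − 1) · (67 − 1) = 2 · 22 · 66 = 2904.

Final answer: Z/4623Z has φ(4623) = 2904 units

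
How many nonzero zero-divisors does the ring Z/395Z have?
Z/395Z has 82 nonzero zero-divisors

In Z/395Z each nonzero element is either a unit (gcd with 395 is 1) or a zero-divisor (gcd > 1). The number of units is φ(395): factorise 395 = 5 · 79, so φ(395) = (5 − 1) · (79 − 1) = 4 · 78 = 312. The nonzero elements number 395 − 1 = 394. Hence the nonzero zero-divisors number 394 − 312 = 82.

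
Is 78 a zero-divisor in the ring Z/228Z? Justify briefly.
gcd(78, 228) = 6 > 1, so 78 is not a unit in Z/228Z. In Z/nZ every nonzero non-unit is a zero-divisor: explicitly, take b = 228/gcd = 38 ≠ 0 (mod 228); then 78·38 = 2964 = 13·228, i.e. 78·38 ≡ 0 (mod 228). So 78 is a zero-divisor.

Final answer: YES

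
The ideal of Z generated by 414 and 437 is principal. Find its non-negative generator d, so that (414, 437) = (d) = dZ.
In the PID Z, (a, b) is generated by gcd(a, b). Compute gcd(437, 414) with the extended Euclidean algorithm, tracking rows (r, s, t) with s·437 + t·414 = r:
  row A: (437, 1, 0)   [1·437 + 0·414 = 437]
  row B: (414, 0, 1)   [0·437 + 1·414 = 414]
  437 = 1·414 + 23   → row C = row A − 1·row B = (23, 1, −1)   [check: 1·437 − 1·414 = 23]
  414 = 18·23 + 0   → remainder 0, stop. gcd = 23 (last nonzero row C).
So gcd(414, 437) = 23, with Bézout identity 1·437 − 1·414 = 23. Containment (⊇): the Bézout identity exhibits 23 as an element of (414, 437), giving (23) ⊆ (414, 437). Containment (⊆): since 23 | 414 and 23 | 437 (414 = 23·18, 437 = 23·19), every Z-linear combination of 414 and 437 is divisible by 23, so (414, 437) ⊆ (23). Therefore (414, 437) = (23), d = 23.

Final answer: (414, 437) = (23); d = 23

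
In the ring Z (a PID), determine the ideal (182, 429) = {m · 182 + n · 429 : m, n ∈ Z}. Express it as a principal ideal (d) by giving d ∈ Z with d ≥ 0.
(182, 429) = (13); d = 13

In the PID Z, (a, b) is generated by gcd(a, b). Compute gcd(429, 182) with the extended Euclidean algorithm, tracking rows (r, s, t) with s·429 + t·182 = r:
  row A: (429, 1, 0)   [1·429 + 0·182 = 429]
  row B: (182, 0, 1)   [0·429 + 1·182 = 182]
  429 = 2·182 + 65   → row C = row A − 2·row B = (65, 1, −2)   [check: 1·429 − 2·182 = 65]
  182 = 2·65 + 52   → row D = row B − 2·row C = (52, −2, 5)   [check: −2·429 + 5·182 = 52]
  65 = 1·52 + 13   → row E = row C − 1·row D = (13, 3, −7)   [check: 3·429 − 7·182 = 13]
  52 = 4·13 + 0   → remainder 0, stop. gcd = 13 (last nonzero row E).
So gcd(182, 429) = 13, with Bézout identity 3·429 − 7·182 = 13. Containment (⊇): the Bézout identity exhibits 13 as an element of (182, 429), giving (13) ⊆ (182, 429). Containment (⊆): since 13 | 182 and 13 | 429 (182 = 13·14, 429 = 13·33), every Z-linear combination of 182 and 429 is divisible by 13, so (182, 429) ⊆ (13). Therefore (182, 429) = (13), d = 13.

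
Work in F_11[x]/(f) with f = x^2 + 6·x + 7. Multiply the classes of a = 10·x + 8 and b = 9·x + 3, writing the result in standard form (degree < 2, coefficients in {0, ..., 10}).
a · b ≡ 2·x + 10 (mod f(x))

Multiply as integer polynomials: a · b = 90·x^2 + 102·x + 24. Reducing coefficients mod 11: a · b ≡ 2·x^2 + 3·x + 2. Now divide by f(x) = x^2 + 6·x + 7 in F_11[x], eliminating the leading term at each step:
  leading term 2·x^2: subtract (2)·f(x) = 2·x^2 + x + 3, leaving 2·x + 10 (coefficients mod 11)
The degree is now < 2, so this is the remainder. Hence a · b ≡ 2·x + 10 in F_11[x]/(f).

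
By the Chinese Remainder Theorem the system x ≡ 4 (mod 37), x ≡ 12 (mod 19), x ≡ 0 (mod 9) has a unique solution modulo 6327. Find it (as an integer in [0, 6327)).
x ≡ 2520 (mod 6327); the representative in [0, 6327) is 2520

The moduli 37, 19, 9 are pairwise coprime, so by the CRT there is a unique solution mod 37·19·9 = 6327.
Solve by successive substitution. Start with x ≡ 4 (mod 37).
  Combine with x ≡ 12 (mod 19): write x = 4 + 37·t and require 4 + 37·t ≡ 12 (mod 19), i.e. 37·t ≡ 12 − 4 ≡ 8 (mod 19). Since 37^(−1) ≡ 18 (mod 19) (37 ≡ 18 (mod 19)), t ≡ 18·8 ≡ 11 (mod 19). So x ≡ 4 + 37·11 = 411 (mod 703).
  Combine with x ≡ 0 (mod 9): write x = 411 + 703·t and require 411 + 703·t ≡ 0 (mod 9), i.e. 703·t ≡ 0 − 411 ≡ 3 (mod 9). Since 703^(−1) ≡ 1 (mod 9) (703 ≡ 1 (mod 9)), t ≡ 1·3 ≡ 3 (mod 9). So x ≡ 411 + 703·3 = 2520 (mod 6327).
Unique solution in [0, 6327): x = 2520.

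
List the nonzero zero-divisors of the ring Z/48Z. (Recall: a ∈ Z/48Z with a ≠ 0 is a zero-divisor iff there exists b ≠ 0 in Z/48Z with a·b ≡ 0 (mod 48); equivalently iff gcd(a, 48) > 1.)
nonzero zero-divisors of Z/48Z = {2, 3, 4, 6, 8, 9, 10, 12, 14, 15, 16, 18, 20, 21, 22, 24, 26, 27, 28, 30, 32, 33, 34, 36, 38, 39, 40, 42, 44, 45, 46}

An element a ∈ Z/48Z (with a ≠ 0) is a zero-divisor iff gcd(a, 48) > 1 (because a is a unit precisely when gcd(a, n) = 1, and in Z/nZ every nonzero, non-unit element is a zero-divisor). Scan a = 1, ..., 47 and keep those with gcd(a, 48) > 1:
  gcd(2, 48) = 2, gcd(3, 48) = 3, gcd(4, 48) = 4, gcd(6, 48) = 6, gcd(8, 48) = 8, gcd(9, 48) = 3, gcd(10, 48) = 2, gcd(12, 48) = 12, gcd(14, 48) = 2, gcd(15, 48) = 3, gcd(16, 48) = 16, gcd(18, 48) = 6, gcd(20, 48) = 4, gcd(21, 48) = 3, gcd(22, 48) = 2, gcd(24, 48) = 24, gcd(26, 48) = 2, gcd(27, 48) = 3, gcd(28, 48) = 4, gcd(30, 48) = 6, gcd(32, 48) = 16, gcd(33, 48) = 3, gcd(34, 48) = 2, gcd(36, 48) = 12, gcd(38, 48) = 2, gcd(39, 48) = 3, gcd(40, 48) = 8, gcd(42, 48) = 6, gcd(44, 48) = 4, gcd(45, 48) = 3, gcd(46, 48) = 2.
All other a ∈ {1, ..., 47} have gcd(a, 48) = 1 and are units. So the nonzero zero-divisors are exactly the 31 values of a appearing in this scan.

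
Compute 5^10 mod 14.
9

Use repeated squaring. Binary(10) = 1010. Walk through the bits of the exponent 10 left-to-right: at each bit after the leading one, square the running value, then multiply by 5 if the bit is 1 (always reducing mod 14):
  bit 1 = 1 (leading): start with 5.
  bit 2 = 0: square 5^2 = 25 ≡ 11 (mod 14).
  bit 3 = 1: square 11^2 = 121 ≡ 9; bit is 1, so multiply 9·5 = 45 ≡ 3 (mod 14).
  bit 4 = 0: square 3^2 = 9 (mod 14).
Final value: 5^10 ≡ 9 (mod 14).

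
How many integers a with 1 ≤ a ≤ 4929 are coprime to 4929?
3120

The number of a ∈ {1, ..., 4929} with gcd(a, 4929) = 1 is by definition Euler's totient φ(4929). φ is multiplicative, with φ(p^e) = p^e − p^(e−1). Factorise 4929 = 3 · 31 · 53. Then
  φ(4929) = (3 − 1) · (31 − 1) · (53 − 1) = 2 · 30 · 52 = 3120.
So there are 3120 such integers.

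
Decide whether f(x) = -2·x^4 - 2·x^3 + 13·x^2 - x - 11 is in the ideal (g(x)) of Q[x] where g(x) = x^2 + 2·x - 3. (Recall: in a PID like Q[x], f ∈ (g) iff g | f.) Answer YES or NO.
NO

In Q[x] the ideal (g) consists of all multiples of g, so f ∈ (g) iff g | f, i.e. iff the remainder of f on division by g is 0. Divide f by g (g is monic, so eliminate the leading term of the running remainder at each step):
  leading term -2·x^4: subtract (-2·x^2)·g(x) = -2·x^4 - 4·x^3 + 6·x^2, leaving 2·x^3 + 7·x^2 - x - 11
  leading term 2·x^3: subtract (2·x)·g(x) = 2·x^3 + 4·x^2 - 6·x, leaving 3·x^2 + 5·x - 11
  leading term 3·x^2: subtract (3)·g(x) = 3·x^2 + 6·x - 9, leaving -x - 2
The remainder r(x) = -x - 2 ≠ 0 (and deg r < deg g), so g ∤ f, i.e. f ∉ (g).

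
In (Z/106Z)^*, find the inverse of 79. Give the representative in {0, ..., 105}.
79^(−1) ≡ 51 (mod 106)

Apply the extended Euclidean algorithm to (106, 79), tracking rows (r, s, t) with s·106 + t·79 = r. Each division r_prev = q·r_cur + r_new produces the new row as (previous row) − q·(current row):
  row A: (106, 1, 0)   [1·106 + 0·79 = 106]
  row B: (79, 0, 1)   [0·106 + 1·79 = 79]
  106 = 1·79 + 27   → row C = row A − 1·row B = (27, 1, −1)   [check: 1·106 − 1·79 = 27]
  79 = 2·27 + 25   → row D = row B − 2·row C = (25, −2, 3)   [check: −2·106 + 3·79 = 25]
  27 = 1·25 + 2   → row E = row C − 1·row D = (2, 3, −4)   [check: 3·106 − 4·79 = 2]
  25 = 12·2 + 1   → row F = row D − 12·row E = (1, −38, 51)   [check: −38·106 + 51·79 = 1]
  2 = 2·1 + 0   → remainder 0, stop. gcd = 1 (last nonzero row F).
The gcd is 1, so 79 is invertible mod 106. The last nonzero row gives −38·106 + 51·79 = 1, so t = 51. So 79^(−1) ≡ 51 (mod 106). Verify: 79 · 51 = 4029 ≡ 1 (mod 106). ✓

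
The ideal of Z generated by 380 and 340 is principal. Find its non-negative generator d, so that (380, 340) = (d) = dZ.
In the PID Z, (a, b) is generated by gcd(a, b). Compute gcd(380, 340) with the extended Euclidean algorithm, tracking rows (r, s, t) with s·380 + t·340 = r:
  row A: (380, 1, 0)   [1·380 + 0·340 = 380]
  row B: (340, 0, 1)   [0·380 + 1·340 = 340]
  380 = 1·340 + 40   → row C = row A − 1·row B = (40, 1, −1)   [check: 1·380 − 1·340 = 40]
  340 = 8·40 + 20   → row D = row B − 8·row C = (20, −8, 9)   [check: −8·380 + 9·340 = 20]
  40 = 2·20 + 0   → remainder 0, stop. gcd = 20 (last nonzero row D).
So gcd(380, 340) = 20, with Bézout identity −8·380 + 9·340 = 20. Containment (⊇): the Bézout identity exhibits 20 as an element of (380, 340), giving (20) ⊆ (380, 340). Containment (⊆): since 20 | 380 and 20 | 340 (380 = 20·19, 340 = 20·17), every Z-linear combination of 380 and 340 is divisible by 20, so (380, 340) ⊆ (20). Therefore (380, 340) = (20), d = 20.

Final answer: (380, 340) = (20); d = 20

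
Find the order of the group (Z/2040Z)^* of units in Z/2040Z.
(Z/2040Z)^* consists of the classes a with gcd(a, 2040) = 1, so its order is φ(2040). φ is multiplicative, with φ(p^e) = p^e − p^(e−1). Factorise 2040 = 2^3 · 3 · 5 · 17. Then
  φ(2040) = (2^3 − 2^2) · (3 − 1) · (5 − 1) · (17 − 1) = 4 · 2 · 4 · 16 = 512.
Thus |(Z/2040Z)^*| = 512.

Final answer: |(Z/2040Z)^*| = 512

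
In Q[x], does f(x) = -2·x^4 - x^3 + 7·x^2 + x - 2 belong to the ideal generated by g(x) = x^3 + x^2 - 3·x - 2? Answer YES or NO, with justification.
In Q[x] the ideal (g) consists of all multiples of g, so f ∈ (g) iff g | f, i.e. iff the remainder of f on division by g is 0. Divide f by g (g is monic, so eliminate the leading term of the running remainder at each step):
  leading term -2·x^4: subtract (-2·x)·g(x) = -2·x^4 - 2·x^3 + 6·x^2 + 4·x, leaving x^3 + x^2 - 3·x - 2
  leading term x^3: subtract (1)·g(x) = x^3 + x^2 - 3·x - 2, leaving 0
The remainder is 0, so f(x) = g(x) · h(x) with h(x) = 1 - 2·x. Hence g | f, i.e. f ∈ (g).

Final answer: YES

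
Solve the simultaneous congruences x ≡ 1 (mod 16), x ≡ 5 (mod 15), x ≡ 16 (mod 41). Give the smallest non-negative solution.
The moduli 16, 15, 41 are pairwise coprime, so by the CRT there is a unique solution mod 16·15·41 = 9840.
Solve by successive substitution. Start with x ≡ 1 (mod 16).
  Combine with x ≡ 5 (mod 15): write x = 1 + 16·t and require 1 + 16·t ≡ 5 (mod 15), i.e. 16·t ≡ 5 − 1 ≡ 4 (mod 15). Since 16^(−1) ≡ 1 (mod 15) (16 ≡ 1 (mod 15)), t ≡ 1·4 ≡ 4 (mod 15). So x ≡ 1 + 16·4 = 65 (mod 240).
  Combine with x ≡ 16 (mod 41): write x = 65 + 240·t and require 65 + 240·t ≡ 16 (mod 41), i.e. 240·t ≡ 16 − 65 ≡ 33 (mod 41). Since 240^(−1) ≡ 34 (mod 41) (240 ≡ 35 (mod 41)), t ≡ 34·33 ≡ 15 (mod 41). So x ≡ 65 + 240·15 = 3665 (mod 9840).
Unique solution in [0, 9840): x = 3665.

Final answer: x ≡ 3665 (mod 9840); the representative in [0, 9840) is 3665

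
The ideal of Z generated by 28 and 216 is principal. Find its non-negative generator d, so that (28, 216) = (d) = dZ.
In the PID Z, (a, b) is generated by gcd(a, b). Compute gcd(216, 28) with the extended Euclidean algorithm, tracking rows (r, s, t) with s·216 + t·28 = r:
  row A: (216, 1, 0)   [1·216 + 0·28 = 216]
  row B: (28, 0, 1)   [0·216 + 1·28 = 28]
  216 = 7·28 + 20   → row C = row A − 7·row B = (20, 1, −7)   [check: 1·216 − 7·28 = 20]
  28 = 1·20 + 8   → row D = row B − 1·row C = (8, −1, 8)   [check: −1·216 + 8·28 = 8]
  20 = 2·8 + 4   → row E = row C − 2·row D = (4, 3, −23)   [check: 3·216 − 23·28 = 4]
  8 = 2·4 + 0   → remainder 0, stop. gcd = 4 (last nonzero row E).
So gcd(28, 216) = 4, with Bézout identity 3·216 − 23·28 = 4. Containment (⊇): the Bézout identity exhibits 4 as an element of (28, 216), giving (4) ⊆ (28, 216). Containment (⊆): since 4 | 28 and 4 | 216 (28 = 4·7, 216 = 4·54), every Z-linear combination of 28 and 216 is divisible by 4, so (28, 216) ⊆ (4). Therefore (28, 216) = (4), d = 4.

Final answer: (28, 216) = (4); d = 4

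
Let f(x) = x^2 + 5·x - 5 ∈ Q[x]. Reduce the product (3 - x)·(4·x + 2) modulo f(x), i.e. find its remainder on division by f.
a · b ≡ 30·x - 14 (mod f(x))

First multiply in Q[x] without reducing: a · b = -4·x^2 + 10·x + 6. Now divide by f(x) = x^2 + 5·x - 5, eliminating the leading term at each step:
  leading term -4·x^2: subtract (-4)·f(x) = -4·x^2 - 20·x + 20, leaving 30·x - 14
The degree is now < 2, so this is the remainder. Hence a · b ≡ 30·x - 14 in Q[x]/(f).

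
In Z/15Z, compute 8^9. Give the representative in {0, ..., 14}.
Use repeated squaring. Binary(9) = 1001. Walk through the bits of the exponent 9 left-to-right: at each bit after the leading one, square the running value, then multiply by 8 if the bit is 1 (always reducing mod 15):
  bit 1 = 1 (leading): start with 8.
  bit 2 = 0: square 8^2 = 64 ≡ 4 (mod 15).
  bit 3 = 0: square 4^2 = 16 ≡ 1 (mod 15).
  bit 4 = 1: square 1^2 = 1; bit is 1, so multiply 1·8 = 8 (mod 15).
Final value: 8^9 ≡ 8 (mod 15).

Final answer: 8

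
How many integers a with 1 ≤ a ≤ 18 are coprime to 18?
6

The number of a ∈ {1, ..., 18} with gcd(a, 18) = 1 is by definition Euler's totient φ(18). φ is multiplicative, with φ(p^e) = p^e − p^(e−1). Factorise 18 = 2 · 3^2. Then
  φ(18) = (2 − 1) · (3^2 − 3^1) = 1 · 6 = 6.
So there are 6 such integers.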